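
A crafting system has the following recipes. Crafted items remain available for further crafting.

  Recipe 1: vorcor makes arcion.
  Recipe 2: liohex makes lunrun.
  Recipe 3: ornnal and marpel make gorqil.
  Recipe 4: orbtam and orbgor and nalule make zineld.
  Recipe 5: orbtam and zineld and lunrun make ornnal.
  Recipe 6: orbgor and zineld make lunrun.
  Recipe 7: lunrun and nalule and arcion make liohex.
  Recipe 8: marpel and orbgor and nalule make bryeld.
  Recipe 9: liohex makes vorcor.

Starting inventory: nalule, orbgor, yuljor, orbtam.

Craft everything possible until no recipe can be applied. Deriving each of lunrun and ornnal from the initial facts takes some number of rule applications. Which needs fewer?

lunrun

lunrun: orbtam and orbgor and nalule → zineld (Recipe 4). orbgor and zineld → lunrun (Recipe 6). [2 rule applications]
ornnal: orbtam and orbgor and nalule → zineld (Recipe 4). orbgor and zineld → lunrun (Recipe 6). orbtam and zineld and lunrun → ornnal (Recipe 5). [3 rule applications]
lunrun needs fewer.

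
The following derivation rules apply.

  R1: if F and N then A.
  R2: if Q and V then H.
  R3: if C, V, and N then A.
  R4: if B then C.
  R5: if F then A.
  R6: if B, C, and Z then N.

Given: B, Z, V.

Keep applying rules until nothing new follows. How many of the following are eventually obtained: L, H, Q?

No rule produces L, and it is not given.
H would need Q and V (R2), but Q is never established.
No rule produces Q, and it is not given.
None of the 3 are reached.

0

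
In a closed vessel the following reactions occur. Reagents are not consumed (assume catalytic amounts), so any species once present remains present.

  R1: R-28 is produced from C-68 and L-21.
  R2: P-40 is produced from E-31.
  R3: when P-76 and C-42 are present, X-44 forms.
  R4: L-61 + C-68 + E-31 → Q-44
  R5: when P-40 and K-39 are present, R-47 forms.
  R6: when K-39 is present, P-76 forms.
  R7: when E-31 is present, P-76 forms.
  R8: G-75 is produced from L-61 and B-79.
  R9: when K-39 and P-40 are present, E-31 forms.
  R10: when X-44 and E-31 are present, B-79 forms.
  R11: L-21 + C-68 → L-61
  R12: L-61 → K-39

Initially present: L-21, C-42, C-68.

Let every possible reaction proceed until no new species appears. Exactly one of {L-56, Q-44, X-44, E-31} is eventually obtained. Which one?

L-21 and C-68 present → L-61 forms (R11).
L-61 present → K-39 forms (R12).
K-39 present → P-76 forms (R6).
P-76 and C-42 present → X-44 forms (R3).
E-31 would need K-39 and P-40 (R9), but P-40 never forms. Q-44 would need L-61, C-68, and E-31 (R4), but E-31 never forms. No rule produces L-56, and it is not given.

X-44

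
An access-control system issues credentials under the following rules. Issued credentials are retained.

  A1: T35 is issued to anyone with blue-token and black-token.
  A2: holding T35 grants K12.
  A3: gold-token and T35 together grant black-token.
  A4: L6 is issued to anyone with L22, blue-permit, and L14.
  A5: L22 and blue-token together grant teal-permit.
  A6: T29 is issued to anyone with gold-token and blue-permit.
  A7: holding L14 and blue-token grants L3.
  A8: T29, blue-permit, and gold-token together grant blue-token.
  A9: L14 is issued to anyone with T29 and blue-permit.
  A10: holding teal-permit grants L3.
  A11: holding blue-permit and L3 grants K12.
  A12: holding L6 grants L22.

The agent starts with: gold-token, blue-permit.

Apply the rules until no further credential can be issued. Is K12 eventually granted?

Yes

Holding gold-token and blue-permit grants T29 (A6).
Holding T29, blue-permit, and gold-token grants blue-token (A8).
Holding T29 and blue-permit grants L14 (A9).
Holding L14 and blue-token grants L3 (A7).
Holding blue-permit and L3 grants K12 (A11).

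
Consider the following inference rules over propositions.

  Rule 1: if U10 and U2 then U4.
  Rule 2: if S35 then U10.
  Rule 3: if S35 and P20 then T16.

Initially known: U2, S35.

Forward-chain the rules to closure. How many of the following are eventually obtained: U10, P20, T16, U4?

2

S35 holds, so U10 follows (Rule 2).
From U10 and U2, Rule 1 gives U4.
U10: reached.
No rule produces P20, and it is not given.
T16 would need S35 and P20 (Rule 3), but P20 is never established.
U4: reached.
Reached: U10 and U4 — 2 of the 4.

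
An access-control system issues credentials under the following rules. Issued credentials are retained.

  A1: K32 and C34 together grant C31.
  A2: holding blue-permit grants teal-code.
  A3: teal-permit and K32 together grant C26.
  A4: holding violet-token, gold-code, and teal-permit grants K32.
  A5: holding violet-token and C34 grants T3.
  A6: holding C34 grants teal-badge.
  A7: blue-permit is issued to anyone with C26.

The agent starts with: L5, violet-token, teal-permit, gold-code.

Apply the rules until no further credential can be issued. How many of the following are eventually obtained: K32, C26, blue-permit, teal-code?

Holding violet-token, gold-code, and teal-permit grants K32 (A4).
Holding teal-permit and K32 grants C26 (A3).
Holding C26 grants blue-permit (A7).
Holding blue-permit grants teal-code (A2).
K32: reached.
C26: reached.
blue-permit: reached.
teal-code: reached.
All 4 are reached.

4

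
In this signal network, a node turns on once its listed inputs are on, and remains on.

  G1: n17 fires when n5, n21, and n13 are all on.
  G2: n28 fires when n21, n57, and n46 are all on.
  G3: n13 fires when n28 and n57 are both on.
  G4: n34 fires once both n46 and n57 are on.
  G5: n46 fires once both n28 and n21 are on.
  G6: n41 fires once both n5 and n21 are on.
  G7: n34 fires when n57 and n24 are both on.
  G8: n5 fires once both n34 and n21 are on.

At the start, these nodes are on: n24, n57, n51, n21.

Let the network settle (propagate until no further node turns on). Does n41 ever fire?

Yes

n57 and n24 are on, so n34 fires (G7).
G8: n34 and n21 on → n5 on.
n5 and n21 are on, so n41 fires (G6).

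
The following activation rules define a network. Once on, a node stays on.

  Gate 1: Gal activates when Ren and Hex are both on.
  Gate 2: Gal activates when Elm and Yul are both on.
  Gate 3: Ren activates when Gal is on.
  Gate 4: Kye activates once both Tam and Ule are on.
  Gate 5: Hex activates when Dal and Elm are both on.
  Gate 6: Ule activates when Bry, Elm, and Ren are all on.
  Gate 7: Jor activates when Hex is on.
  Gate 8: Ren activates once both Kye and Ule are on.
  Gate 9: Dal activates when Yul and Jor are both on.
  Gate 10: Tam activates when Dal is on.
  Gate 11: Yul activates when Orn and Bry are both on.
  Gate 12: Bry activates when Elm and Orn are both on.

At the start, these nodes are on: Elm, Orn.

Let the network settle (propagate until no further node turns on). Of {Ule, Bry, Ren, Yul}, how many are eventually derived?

4

Elm and Orn are on, so Bry activates (Gate 12).
Gate 11: Orn and Bry on → Yul on.
Elm and Yul are on, so Gal activates (Gate 2).
Gal is on, so Ren activates (Gate 3).
Bry, Elm, and Ren are on, so Ule activates (Gate 6).
Ule: reached.
Bry: reached.
Ren: reached.
Yul: reached.
All 4 are reached.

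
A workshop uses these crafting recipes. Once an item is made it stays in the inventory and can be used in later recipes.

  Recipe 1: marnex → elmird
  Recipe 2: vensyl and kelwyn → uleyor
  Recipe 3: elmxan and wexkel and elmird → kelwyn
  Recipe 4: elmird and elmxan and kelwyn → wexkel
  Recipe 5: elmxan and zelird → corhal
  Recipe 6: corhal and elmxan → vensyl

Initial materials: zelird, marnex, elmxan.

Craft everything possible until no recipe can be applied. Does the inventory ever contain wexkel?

No

wexkel would need elmird, elmxan, and kelwyn (Recipe 4), but kelwyn is never obtained.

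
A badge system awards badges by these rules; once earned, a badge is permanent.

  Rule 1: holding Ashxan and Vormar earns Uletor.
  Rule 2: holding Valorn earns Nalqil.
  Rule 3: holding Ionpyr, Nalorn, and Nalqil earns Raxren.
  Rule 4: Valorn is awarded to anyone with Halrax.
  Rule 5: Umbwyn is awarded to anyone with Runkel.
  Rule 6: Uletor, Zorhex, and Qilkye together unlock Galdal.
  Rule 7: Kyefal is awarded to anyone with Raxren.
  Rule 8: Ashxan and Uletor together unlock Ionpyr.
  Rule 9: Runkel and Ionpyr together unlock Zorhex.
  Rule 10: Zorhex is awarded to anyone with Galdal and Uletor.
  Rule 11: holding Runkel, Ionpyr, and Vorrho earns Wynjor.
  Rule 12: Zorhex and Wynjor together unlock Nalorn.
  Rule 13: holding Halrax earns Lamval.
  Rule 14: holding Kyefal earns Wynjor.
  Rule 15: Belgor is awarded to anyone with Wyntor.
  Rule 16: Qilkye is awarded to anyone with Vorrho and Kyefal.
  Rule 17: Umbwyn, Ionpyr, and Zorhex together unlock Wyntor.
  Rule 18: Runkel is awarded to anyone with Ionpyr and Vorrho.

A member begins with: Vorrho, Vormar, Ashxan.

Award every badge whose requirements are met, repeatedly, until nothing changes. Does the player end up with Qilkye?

No

Qilkye would need Vorrho and Kyefal (Rule 16), but Kyefal is never earned.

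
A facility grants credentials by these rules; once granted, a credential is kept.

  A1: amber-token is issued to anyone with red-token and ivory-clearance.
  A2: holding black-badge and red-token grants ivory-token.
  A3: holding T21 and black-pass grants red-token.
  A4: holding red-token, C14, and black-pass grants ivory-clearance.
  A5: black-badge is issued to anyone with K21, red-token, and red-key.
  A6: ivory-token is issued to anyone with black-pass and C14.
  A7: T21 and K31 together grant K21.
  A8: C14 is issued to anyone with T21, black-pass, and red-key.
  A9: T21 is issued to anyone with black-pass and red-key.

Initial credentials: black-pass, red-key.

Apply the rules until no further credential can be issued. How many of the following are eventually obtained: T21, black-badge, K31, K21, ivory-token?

2

Holding black-pass and red-key grants T21 (A9).
Holding T21, black-pass, and red-key grants C14 (A8).
Holding black-pass and C14 grants ivory-token (A6).
T21: reached.
black-badge would need K21, red-token, and red-key (A5), but K21 is never granted.
No rule produces K31, and it is not given.
K21 would need T21 and K31 (A7), but K31 is never granted.
ivory-token: reached.
Reached: T21 and ivory-token — 2 of the 5.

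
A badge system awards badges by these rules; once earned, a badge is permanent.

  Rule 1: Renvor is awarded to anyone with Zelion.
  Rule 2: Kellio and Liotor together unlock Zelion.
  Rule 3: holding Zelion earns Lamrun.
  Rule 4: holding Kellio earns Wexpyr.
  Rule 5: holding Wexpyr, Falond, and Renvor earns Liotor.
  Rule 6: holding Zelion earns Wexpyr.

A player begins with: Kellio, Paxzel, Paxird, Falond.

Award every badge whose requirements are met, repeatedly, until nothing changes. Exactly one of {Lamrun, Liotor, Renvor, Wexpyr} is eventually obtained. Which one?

Wexpyr

With Kellio, Wexpyr is earned (Rule 4).
Renvor would need Zelion (Rule 1), but Zelion is never earned. Liotor would need Wexpyr, Falond, and Renvor (Rule 5), but Renvor is never earned. Lamrun would need Zelion (Rule 3), but Zelion is never earned.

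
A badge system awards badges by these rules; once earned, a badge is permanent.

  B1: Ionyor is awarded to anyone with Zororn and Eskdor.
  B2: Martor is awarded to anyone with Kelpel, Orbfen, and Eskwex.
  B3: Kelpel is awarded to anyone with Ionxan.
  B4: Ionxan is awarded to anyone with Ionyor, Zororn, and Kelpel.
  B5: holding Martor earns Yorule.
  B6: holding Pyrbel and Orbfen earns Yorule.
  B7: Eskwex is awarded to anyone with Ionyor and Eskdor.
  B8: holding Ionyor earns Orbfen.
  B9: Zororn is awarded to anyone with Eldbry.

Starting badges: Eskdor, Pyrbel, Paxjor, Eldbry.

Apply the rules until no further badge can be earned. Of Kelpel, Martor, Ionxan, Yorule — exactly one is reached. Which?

With Eldbry, Zororn is earned (B9).
With Zororn and Eskdor, Ionyor is earned (B1).
With Ionyor, Orbfen is earned (B8).
With Pyrbel and Orbfen, Yorule is earned (B6).
Ionxan would need Ionyor, Zororn, and Kelpel (B4), but Kelpel is never earned. Martor would need Kelpel, Orbfen, and Eskwex (B2), but Kelpel is never earned. Kelpel would need Ionxan (B3), but Ionxan is never earned.

Yorule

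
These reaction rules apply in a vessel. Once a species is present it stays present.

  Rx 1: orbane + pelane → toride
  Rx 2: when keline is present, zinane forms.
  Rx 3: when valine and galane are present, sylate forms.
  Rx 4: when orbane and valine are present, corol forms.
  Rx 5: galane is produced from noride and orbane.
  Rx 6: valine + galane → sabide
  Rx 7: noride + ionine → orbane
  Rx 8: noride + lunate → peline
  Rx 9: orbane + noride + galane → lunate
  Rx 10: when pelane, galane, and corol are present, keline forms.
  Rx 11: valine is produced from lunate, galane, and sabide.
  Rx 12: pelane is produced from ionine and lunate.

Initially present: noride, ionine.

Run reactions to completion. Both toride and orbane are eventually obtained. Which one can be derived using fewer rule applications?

orbane: noride and ionine present → orbane forms (Rx 7). [1 rule application]
toride: noride and ionine present → orbane forms (Rx 7). noride and orbane present → galane forms (Rx 5). orbane, noride, and galane present → lunate forms (Rx 9). ionine and lunate present → pelane forms (Rx 12). orbane and pelane present → toride forms (Rx 1). [5 rule applications]
orbane needs fewer.

orbane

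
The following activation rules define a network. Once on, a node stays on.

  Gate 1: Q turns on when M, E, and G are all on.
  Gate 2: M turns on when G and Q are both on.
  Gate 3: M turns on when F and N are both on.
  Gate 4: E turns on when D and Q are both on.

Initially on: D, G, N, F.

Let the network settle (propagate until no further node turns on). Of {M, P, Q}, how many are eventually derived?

F and N are on, so M turns on (Gate 3).
M: reached.
No rule produces P, and it is not given.
Q would need M, E, and G (Gate 1), but E never turns on.
Reached: M — 1 of the 3.

1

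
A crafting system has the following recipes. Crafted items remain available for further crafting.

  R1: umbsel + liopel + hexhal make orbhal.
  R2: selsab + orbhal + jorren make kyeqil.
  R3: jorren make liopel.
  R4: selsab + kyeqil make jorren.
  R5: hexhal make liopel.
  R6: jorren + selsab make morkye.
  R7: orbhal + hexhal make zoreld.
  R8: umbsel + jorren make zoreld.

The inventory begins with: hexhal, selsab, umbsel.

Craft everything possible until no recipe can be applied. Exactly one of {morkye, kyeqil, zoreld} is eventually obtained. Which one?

zoreld

Using R5, hexhal makes liopel.
umbsel + liopel + hexhal → orbhal (R1).
orbhal + hexhal → zoreld (R7).
kyeqil would need selsab, orbhal, and jorren (R2), but jorren is never obtained. morkye would need jorren and selsab (R6), but jorren is never obtained.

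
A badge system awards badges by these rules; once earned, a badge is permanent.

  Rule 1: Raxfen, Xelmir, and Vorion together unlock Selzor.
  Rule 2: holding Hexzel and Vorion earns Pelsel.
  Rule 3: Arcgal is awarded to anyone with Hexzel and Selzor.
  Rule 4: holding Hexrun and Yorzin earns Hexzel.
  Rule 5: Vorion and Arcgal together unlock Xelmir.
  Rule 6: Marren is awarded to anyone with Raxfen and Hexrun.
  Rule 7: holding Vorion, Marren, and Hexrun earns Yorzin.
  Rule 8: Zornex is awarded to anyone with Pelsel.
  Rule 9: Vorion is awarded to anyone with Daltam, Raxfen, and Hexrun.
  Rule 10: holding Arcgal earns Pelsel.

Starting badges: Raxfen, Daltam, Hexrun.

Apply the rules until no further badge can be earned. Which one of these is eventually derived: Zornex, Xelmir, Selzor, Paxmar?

Zornex

With Daltam, Raxfen, and Hexrun, Vorion is earned (Rule 9).
With Raxfen and Hexrun, Marren is earned (Rule 6).
With Vorion, Marren, and Hexrun, Yorzin is earned (Rule 7).
With Hexrun and Yorzin, Hexzel is earned (Rule 4).
With Hexzel and Vorion, Pelsel is earned (Rule 2).
With Pelsel, Zornex is earned (Rule 8).
Xelmir would need Vorion and Arcgal (Rule 5), but Arcgal is never earned. Selzor would need Raxfen, Xelmir, and Vorion (Rule 1), but Xelmir is never earned. No rule produces Paxmar, and it is not given.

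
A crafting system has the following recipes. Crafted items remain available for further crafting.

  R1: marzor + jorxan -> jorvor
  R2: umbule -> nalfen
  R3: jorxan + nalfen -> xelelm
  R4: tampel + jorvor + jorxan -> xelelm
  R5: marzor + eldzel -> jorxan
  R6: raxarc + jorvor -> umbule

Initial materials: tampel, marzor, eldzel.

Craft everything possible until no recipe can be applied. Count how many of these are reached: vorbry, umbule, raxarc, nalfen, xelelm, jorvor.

Using R5, marzor and eldzel make jorxan.
marzor + jorxan -> jorvor (R1).
tampel + jorvor + jorxan -> xelelm (R4).
No rule produces vorbry, and it is not given.
umbule would need raxarc and jorvor (R6), but raxarc is never obtained.
No rule produces raxarc, and it is not given.
nalfen would need umbule (R2), but umbule is never obtained.
xelelm: reached.
jorvor: reached.
Reached: xelelm and jorvor — 2 of the 6.

2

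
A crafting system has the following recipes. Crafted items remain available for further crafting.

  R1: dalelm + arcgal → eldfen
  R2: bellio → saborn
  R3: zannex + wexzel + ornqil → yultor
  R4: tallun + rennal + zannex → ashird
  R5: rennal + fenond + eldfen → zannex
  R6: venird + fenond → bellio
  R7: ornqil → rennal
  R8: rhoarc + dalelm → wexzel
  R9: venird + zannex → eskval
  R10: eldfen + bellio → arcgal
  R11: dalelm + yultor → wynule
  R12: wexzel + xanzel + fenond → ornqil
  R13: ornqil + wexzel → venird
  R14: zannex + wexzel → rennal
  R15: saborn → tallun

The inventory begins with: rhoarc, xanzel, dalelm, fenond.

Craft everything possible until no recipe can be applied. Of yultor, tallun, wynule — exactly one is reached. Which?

Using R8, rhoarc and dalelm make wexzel.
Using R12, wexzel, xanzel, and fenond make ornqil.
ornqil + wexzel → venird (R13).
Using R6, venird and fenond make bellio.
Using R2, bellio makes saborn.
Using R15, saborn makes tallun.
wynule would need dalelm and yultor (R11), but yultor is never obtained. yultor would need zannex, wexzel, and ornqil (R3), but zannex is never obtained.

tallun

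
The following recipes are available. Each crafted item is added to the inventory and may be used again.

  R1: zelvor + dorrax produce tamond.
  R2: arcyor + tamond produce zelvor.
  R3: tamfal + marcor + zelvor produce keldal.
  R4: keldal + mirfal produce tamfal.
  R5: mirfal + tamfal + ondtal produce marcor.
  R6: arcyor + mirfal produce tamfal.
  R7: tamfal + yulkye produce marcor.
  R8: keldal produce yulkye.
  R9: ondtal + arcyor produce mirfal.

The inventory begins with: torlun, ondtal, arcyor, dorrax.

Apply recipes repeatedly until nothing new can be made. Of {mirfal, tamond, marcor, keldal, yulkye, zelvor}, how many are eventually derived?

2

ondtal + arcyor → mirfal (R9).
Using R6, arcyor and mirfal make tamfal.
Using R5, mirfal, tamfal, and ondtal make marcor.
mirfal: reached.
tamond would need zelvor and dorrax (R1), but zelvor is never obtained.
marcor: reached.
keldal would need tamfal, marcor, and zelvor (R3), but zelvor is never obtained.
yulkye would need keldal (R8), but keldal is never obtained.
zelvor would need arcyor and tamond (R2), but tamond is never obtained.
Reached: mirfal and marcor — 2 of the 6.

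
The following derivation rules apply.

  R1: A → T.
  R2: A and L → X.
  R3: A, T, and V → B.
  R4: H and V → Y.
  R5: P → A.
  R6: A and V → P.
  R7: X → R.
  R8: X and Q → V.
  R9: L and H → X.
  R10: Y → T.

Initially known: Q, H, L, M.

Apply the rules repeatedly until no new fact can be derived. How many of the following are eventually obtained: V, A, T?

L and H hold, so X follows (R9).
X and Q hold, so V follows (R8).
H and V hold, so Y follows (R4).
Y holds, so T follows (R10).
V: reached.
A would need P (R5), but P is never established.
T: reached.
Reached: V and T — 2 of the 3.

2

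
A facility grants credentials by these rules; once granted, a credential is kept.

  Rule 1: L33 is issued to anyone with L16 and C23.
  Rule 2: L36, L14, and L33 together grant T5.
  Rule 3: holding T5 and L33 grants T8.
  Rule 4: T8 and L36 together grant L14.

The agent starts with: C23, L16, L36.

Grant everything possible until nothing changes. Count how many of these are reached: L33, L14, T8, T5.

1

Holding L16 and C23 grants L33 (Rule 1).
L33: reached.
L14 would need T8 and L36 (Rule 4), but T8 is never granted.
T8 would need T5 and L33 (Rule 3), but T5 is never granted.
T5 would need L36, L14, and L33 (Rule 2), but L14 is never granted.
Reached: L33 — 1 of the 4.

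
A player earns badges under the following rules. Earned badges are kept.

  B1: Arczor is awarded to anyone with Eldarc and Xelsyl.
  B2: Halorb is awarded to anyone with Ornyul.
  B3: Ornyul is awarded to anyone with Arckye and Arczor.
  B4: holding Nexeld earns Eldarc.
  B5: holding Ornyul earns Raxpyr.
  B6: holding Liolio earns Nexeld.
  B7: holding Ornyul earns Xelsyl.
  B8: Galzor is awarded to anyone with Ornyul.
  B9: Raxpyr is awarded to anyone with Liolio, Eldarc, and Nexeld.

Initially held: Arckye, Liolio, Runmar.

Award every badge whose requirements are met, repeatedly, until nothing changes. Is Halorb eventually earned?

Halorb would need Ornyul (B2), but Ornyul is never earned.

No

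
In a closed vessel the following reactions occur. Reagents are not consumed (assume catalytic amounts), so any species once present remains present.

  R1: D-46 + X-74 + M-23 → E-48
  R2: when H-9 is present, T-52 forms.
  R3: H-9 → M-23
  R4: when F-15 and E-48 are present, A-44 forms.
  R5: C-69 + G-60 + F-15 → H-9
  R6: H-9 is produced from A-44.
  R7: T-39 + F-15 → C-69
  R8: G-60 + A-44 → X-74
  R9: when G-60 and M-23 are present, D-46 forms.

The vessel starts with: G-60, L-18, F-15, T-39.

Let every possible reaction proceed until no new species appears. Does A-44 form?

No

A-44 would need F-15 and E-48 (R4), but E-48 never forms.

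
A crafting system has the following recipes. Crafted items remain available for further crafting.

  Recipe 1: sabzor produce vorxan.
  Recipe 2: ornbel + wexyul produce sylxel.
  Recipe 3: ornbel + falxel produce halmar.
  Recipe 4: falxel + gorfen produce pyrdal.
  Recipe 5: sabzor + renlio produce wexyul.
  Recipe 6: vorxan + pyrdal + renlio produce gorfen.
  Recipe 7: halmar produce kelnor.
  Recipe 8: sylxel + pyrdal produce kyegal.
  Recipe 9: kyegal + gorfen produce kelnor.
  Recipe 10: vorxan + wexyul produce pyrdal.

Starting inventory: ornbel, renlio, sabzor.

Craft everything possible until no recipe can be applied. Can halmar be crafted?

halmar would need ornbel and falxel (Recipe 3), but falxel is never obtained.

No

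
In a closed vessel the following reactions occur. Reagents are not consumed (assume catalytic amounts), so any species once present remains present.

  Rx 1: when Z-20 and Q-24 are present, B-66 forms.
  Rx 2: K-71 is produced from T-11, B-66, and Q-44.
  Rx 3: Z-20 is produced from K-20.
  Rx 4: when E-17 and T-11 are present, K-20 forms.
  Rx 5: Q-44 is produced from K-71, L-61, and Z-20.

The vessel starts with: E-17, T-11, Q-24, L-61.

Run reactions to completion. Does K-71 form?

No

K-71 would need T-11, B-66, and Q-44 (Rx 2), but Q-44 never forms.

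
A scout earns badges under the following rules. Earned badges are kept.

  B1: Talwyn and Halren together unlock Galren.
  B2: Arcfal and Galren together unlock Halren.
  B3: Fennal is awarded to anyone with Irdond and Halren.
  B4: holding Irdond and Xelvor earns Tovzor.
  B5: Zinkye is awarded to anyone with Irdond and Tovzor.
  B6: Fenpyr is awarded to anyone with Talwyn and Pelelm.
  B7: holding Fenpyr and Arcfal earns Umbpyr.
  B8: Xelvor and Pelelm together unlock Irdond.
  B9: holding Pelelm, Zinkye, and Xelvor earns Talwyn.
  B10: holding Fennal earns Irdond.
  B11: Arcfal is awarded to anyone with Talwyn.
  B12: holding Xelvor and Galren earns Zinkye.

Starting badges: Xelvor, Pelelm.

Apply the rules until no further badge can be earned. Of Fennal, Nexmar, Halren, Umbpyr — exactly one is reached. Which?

Umbpyr

With Xelvor and Pelelm, Irdond is earned (B8).
With Irdond and Xelvor, Tovzor is earned (B4).
With Irdond and Tovzor, Zinkye is earned (B5).
With Pelelm, Zinkye, and Xelvor, Talwyn is earned (B9).
With Talwyn, Arcfal is earned (B11).
With Talwyn and Pelelm, Fenpyr is earned (B6).
With Fenpyr and Arcfal, Umbpyr is earned (B7).
Fennal would need Irdond and Halren (B3), but Halren is never earned. No rule produces Nexmar, and it is not given. Halren would need Arcfal and Galren (B2), but Galren is never earned.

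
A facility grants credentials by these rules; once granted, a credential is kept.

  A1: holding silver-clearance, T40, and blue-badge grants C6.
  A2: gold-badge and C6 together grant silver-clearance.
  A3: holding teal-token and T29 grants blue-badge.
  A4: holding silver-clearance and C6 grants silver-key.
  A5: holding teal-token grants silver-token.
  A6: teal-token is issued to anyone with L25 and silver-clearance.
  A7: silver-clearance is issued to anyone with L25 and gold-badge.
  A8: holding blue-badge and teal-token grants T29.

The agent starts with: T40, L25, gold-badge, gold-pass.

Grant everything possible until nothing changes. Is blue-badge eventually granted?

No

blue-badge would need teal-token and T29 (A3), but T29 is never granted.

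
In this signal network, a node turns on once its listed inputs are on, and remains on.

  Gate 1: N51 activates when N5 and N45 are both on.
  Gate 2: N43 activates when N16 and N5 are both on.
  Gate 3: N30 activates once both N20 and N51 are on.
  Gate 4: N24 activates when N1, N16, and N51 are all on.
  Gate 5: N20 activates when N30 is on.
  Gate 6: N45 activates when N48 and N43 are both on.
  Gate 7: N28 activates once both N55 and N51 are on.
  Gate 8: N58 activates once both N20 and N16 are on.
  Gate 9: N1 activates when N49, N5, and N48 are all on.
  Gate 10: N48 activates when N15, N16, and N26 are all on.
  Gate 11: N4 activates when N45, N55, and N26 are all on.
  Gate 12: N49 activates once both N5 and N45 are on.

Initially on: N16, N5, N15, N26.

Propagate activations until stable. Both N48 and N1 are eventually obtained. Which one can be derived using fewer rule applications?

N48

N48: Gate 10: N15, N16, and N26 on → N48 on. [1 rule application]
N1: Gate 2: N16 and N5 on → N43 on. N15, N16, and N26 are on, so N48 activates (Gate 10). N48 and N43 are on, so N45 activates (Gate 6). Gate 12: N5 and N45 on → N49 on. Gate 9: N49, N5, and N48 on → N1 on. [5 rule applications]
N48 needs fewer.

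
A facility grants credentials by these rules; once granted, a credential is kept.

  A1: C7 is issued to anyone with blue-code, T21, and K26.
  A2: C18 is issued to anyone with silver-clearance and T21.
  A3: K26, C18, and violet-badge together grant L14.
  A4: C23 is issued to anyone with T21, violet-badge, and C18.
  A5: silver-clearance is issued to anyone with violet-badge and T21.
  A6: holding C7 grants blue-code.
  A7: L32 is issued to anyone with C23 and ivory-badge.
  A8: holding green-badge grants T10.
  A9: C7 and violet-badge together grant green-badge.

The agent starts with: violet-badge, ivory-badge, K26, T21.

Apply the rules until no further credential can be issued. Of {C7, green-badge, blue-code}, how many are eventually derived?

C7 would need blue-code, T21, and K26 (A1), but blue-code is never granted.
green-badge would need C7 and violet-badge (A9), but C7 is never granted.
blue-code would need C7 (A6), but C7 is never granted.
None of the 3 are reached.

0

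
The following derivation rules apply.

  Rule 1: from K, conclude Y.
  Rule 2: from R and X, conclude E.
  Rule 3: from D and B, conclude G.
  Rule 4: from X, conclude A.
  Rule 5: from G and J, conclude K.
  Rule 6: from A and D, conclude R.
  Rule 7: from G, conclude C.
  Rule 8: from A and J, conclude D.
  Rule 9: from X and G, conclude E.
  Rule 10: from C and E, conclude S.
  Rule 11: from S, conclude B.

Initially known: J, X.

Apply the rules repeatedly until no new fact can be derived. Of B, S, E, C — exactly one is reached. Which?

E

From X, Rule 4 gives A.
From A and J, Rule 8 gives D.
From A and D, Rule 6 gives R.
From R and X, Rule 2 gives E.
S would need C and E (Rule 10), but C is never established. C would need G (Rule 7), but G is never established. B would need S (Rule 11), but S is never established.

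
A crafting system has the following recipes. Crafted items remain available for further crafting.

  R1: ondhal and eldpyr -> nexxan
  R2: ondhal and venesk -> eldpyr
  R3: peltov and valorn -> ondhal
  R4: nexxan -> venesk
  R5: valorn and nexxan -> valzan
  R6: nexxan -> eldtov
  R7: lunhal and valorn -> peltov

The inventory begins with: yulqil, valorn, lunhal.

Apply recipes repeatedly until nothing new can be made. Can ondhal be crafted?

lunhal and valorn -> peltov (R7).
Using R3, peltov and valorn make ondhal.

Yes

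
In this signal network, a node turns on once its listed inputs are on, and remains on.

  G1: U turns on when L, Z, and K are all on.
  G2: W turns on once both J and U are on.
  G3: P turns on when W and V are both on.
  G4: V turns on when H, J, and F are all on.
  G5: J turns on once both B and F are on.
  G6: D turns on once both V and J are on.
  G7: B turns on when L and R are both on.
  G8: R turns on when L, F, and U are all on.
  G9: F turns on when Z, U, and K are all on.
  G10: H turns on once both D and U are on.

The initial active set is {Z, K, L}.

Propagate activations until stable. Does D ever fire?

No

D would need V and J (G6), but V never turns on.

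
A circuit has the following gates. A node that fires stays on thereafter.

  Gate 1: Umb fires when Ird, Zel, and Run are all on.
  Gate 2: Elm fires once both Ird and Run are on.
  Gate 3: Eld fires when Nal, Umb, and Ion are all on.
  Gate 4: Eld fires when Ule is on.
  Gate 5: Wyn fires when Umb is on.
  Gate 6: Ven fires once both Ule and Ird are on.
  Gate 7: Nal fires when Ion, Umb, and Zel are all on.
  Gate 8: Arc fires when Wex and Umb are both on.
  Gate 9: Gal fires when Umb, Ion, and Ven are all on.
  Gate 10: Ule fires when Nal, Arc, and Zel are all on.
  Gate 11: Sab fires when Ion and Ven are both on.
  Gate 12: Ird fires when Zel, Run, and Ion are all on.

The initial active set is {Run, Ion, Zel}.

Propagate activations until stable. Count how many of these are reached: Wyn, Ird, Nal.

3

Gate 12: Zel, Run, and Ion on → Ird on.
Gate 1: Ird, Zel, and Run on → Umb on.
Ion, Umb, and Zel are on, so Nal fires (Gate 7).
Gate 5: Umb on → Wyn on.
Wyn: reached.
Ird: reached.
Nal: reached.
All 3 are reached.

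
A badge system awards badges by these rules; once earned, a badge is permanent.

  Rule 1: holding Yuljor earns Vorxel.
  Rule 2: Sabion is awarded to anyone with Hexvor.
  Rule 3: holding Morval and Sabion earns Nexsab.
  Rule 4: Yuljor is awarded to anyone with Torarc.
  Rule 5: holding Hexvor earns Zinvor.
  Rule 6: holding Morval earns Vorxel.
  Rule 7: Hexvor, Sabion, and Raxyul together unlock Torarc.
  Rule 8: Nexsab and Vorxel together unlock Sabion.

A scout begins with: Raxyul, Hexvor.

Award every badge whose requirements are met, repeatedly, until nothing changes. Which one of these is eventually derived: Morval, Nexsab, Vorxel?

Vorxel

With Hexvor, Sabion is earned (Rule 2).
With Hexvor, Sabion, and Raxyul, Torarc is earned (Rule 7).
With Torarc, Yuljor is earned (Rule 4).
With Yuljor, Vorxel is earned (Rule 1).
No rule produces Morval, and it is not given. Nexsab would need Morval and Sabion (Rule 3), but Morval is never earned.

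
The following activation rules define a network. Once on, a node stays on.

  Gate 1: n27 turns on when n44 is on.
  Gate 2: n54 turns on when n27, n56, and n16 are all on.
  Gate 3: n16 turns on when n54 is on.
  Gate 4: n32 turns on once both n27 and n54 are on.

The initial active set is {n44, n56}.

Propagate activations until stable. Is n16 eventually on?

n16 would need n54 (Gate 3), but n54 never turns on.

No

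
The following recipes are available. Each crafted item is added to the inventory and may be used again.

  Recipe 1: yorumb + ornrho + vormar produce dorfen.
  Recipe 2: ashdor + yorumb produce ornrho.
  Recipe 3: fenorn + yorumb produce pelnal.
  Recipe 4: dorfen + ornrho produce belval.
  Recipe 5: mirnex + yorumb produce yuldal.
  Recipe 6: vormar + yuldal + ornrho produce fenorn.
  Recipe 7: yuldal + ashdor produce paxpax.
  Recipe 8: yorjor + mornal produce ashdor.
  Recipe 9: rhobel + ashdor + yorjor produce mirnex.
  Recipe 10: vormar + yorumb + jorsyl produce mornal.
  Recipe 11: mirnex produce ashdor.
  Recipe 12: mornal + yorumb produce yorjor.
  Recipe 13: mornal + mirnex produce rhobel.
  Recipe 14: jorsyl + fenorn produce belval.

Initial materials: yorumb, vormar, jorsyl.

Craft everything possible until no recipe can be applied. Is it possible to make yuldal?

yuldal would need mirnex and yorumb (Recipe 5), but mirnex is never obtained.

No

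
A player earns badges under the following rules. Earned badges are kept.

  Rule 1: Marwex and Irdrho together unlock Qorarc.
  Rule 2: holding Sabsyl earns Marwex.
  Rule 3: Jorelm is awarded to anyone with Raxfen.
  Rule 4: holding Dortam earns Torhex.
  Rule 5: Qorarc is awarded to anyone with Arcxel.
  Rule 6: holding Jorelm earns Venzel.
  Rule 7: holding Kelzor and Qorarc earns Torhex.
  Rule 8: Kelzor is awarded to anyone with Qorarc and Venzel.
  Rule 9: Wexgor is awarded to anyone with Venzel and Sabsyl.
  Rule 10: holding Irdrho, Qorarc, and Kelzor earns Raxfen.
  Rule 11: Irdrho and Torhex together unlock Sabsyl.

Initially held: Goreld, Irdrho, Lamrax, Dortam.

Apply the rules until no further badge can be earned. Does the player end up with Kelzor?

No

Kelzor would need Qorarc and Venzel (Rule 8), but Venzel is never earned.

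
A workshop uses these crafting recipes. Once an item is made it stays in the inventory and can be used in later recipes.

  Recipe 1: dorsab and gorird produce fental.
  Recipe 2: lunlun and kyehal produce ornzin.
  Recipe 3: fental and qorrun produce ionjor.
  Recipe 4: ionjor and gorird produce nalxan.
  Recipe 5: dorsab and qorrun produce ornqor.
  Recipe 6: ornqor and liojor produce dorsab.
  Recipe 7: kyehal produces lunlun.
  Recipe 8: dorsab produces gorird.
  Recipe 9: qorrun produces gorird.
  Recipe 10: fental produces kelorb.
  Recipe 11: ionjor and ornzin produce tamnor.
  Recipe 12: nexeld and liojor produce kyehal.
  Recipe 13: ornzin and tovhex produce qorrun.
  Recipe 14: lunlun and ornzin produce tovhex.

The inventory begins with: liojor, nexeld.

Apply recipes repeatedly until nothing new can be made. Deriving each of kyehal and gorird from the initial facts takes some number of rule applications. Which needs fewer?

kyehal

kyehal: nexeld and liojor → kyehal (Recipe 12). [1 rule application]
gorird: nexeld and liojor → kyehal (Recipe 12). kyehal → lunlun (Recipe 7). Using Recipe 2, lunlun and kyehal make ornzin. Using Recipe 14, lunlun and ornzin make tovhex. Using Recipe 13, ornzin and tovhex make qorrun. Using Recipe 9, qorrun makes gorird. [6 rule applications]
kyehal needs fewer.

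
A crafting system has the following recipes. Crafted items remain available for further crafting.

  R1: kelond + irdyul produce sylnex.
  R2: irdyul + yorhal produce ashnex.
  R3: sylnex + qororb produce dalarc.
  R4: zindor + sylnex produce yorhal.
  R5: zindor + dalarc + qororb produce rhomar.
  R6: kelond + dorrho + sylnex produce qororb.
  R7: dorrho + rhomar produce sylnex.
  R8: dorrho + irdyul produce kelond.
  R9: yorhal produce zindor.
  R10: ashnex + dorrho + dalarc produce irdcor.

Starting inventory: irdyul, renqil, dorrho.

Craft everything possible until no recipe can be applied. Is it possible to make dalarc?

Using R8, dorrho and irdyul make kelond.
Using R1, kelond and irdyul make sylnex.
Using R6, kelond, dorrho, and sylnex make qororb.
sylnex + qororb → dalarc (R3).

Yes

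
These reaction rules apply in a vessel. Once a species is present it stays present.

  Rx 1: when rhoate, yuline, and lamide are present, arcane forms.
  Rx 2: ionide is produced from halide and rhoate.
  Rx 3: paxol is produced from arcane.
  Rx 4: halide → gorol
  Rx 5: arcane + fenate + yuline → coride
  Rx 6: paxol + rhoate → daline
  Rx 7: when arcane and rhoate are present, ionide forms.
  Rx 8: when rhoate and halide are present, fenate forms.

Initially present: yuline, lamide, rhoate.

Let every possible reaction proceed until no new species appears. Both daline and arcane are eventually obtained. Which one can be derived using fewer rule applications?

arcane

arcane: rhoate, yuline, and lamide present → arcane forms (Rx 1). [1 rule application]
daline: rhoate, yuline, and lamide present → arcane forms (Rx 1). arcane present → paxol forms (Rx 3). paxol and rhoate present → daline forms (Rx 6). [3 rule applications]
arcane needs fewer.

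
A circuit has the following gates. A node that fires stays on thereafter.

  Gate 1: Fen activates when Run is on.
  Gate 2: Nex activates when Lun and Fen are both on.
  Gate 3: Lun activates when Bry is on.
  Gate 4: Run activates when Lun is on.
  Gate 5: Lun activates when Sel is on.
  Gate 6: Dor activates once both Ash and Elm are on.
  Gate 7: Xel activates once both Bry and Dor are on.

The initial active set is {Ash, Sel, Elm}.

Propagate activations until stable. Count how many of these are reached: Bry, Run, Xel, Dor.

Gate 6: Ash and Elm on → Dor on.
Gate 5: Sel on → Lun on.
Lun is on, so Run activates (Gate 4).
No rule produces Bry, and it is not given.
Run: reached.
Xel would need Bry and Dor (Gate 7), but Bry never turns on.
Dor: reached.
Reached: Run and Dor — 2 of the 4.

2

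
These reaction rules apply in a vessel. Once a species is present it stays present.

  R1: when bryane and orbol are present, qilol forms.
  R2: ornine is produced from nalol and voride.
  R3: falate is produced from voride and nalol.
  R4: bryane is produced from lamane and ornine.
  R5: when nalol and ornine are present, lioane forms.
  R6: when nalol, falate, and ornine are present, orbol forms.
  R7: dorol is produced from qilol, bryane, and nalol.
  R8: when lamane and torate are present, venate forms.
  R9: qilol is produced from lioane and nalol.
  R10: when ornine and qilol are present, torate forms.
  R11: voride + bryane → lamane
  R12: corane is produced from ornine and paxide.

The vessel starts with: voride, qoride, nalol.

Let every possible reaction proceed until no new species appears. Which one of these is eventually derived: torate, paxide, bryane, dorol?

nalol and voride present → ornine forms (R2).
nalol and ornine present → lioane forms (R5).
lioane and nalol present → qilol forms (R9).
ornine and qilol present → torate forms (R10).
No rule produces paxide, and it is not given. dorol would need qilol, bryane, and nalol (R7), but bryane never forms. bryane would need lamane and ornine (R4), but lamane never forms.

torate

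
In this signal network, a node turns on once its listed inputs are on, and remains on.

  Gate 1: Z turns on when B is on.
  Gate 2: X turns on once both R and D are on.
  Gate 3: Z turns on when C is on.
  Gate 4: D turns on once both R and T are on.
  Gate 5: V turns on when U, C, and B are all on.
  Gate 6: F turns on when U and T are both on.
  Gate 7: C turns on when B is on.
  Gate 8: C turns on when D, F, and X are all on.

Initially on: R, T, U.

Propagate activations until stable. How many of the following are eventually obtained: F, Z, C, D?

Gate 4: R and T on → D on.
Gate 6: U and T on → F on.
Gate 2: R and D on → X on.
D, F, and X are on, so C turns on (Gate 8).
C is on, so Z turns on (Gate 3).
F: reached.
Z: reached.
C: reached.
D: reached.
All 4 are reached.

4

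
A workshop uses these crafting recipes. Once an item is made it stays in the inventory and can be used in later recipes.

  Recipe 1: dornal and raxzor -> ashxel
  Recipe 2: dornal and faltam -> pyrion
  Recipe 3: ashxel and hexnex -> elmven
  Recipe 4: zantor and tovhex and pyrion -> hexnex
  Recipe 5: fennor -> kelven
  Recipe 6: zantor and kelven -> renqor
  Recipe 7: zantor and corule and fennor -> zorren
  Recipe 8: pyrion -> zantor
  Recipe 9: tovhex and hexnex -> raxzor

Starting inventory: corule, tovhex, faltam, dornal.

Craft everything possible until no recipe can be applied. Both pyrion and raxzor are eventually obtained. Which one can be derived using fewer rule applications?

pyrion

pyrion: Using Recipe 2, dornal and faltam make pyrion. [1 rule application]
raxzor: dornal and faltam -> pyrion (Recipe 2). Using Recipe 8, pyrion makes zantor. zantor and tovhex and pyrion -> hexnex (Recipe 4). tovhex and hexnex -> raxzor (Recipe 9). [4 rule applications]
pyrion needs fewer.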